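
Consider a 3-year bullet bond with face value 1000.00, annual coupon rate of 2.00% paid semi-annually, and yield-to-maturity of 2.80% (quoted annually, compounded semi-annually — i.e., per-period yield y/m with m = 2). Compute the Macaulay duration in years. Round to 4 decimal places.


Answer: Macaulay duration = 2.9257 years

Derivation:
Coupon per period c = face * coupon_rate / m = 10.000000
Periods per year m = 2; per-period yield y/m = 0.014000
Number of cashflows N = 6
Cashflows (t years, CF_t, discount factor 1/(1+y/m)^(m*t), PV):
  t = 0.5000: CF_t = 10.000000, DF = 0.986193, PV = 9.861933
  t = 1.0000: CF_t = 10.000000, DF = 0.972577, PV = 9.725772
  t = 1.5000: CF_t = 10.000000, DF = 0.959149, PV = 9.591491
  t = 2.0000: CF_t = 10.000000, DF = 0.945906, PV = 9.459064
  t = 2.5000: CF_t = 10.000000, DF = 0.932847, PV = 9.328466
  t = 3.0000: CF_t = 1010.000000, DF = 0.919967, PV = 929.166715
Price P = sum_t PV_t = 977.133441
Macaulay numerator sum_t t * PV_t:
  t * PV_t at t = 0.5000: 4.930966
  t * PV_t at t = 1.0000: 9.725772
  t * PV_t at t = 1.5000: 14.387237
  t * PV_t at t = 2.0000: 18.918129
  t * PV_t at t = 2.5000: 23.321165
  t * PV_t at t = 3.0000: 2787.500144
Macaulay duration D = (sum_t t * PV_t) / P = 2858.783413 / 977.133441 = 2.925684


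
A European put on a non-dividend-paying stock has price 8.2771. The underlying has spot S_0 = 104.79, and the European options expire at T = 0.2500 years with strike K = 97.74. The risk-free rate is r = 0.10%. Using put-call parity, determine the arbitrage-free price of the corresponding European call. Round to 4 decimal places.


Answer: Call price = 15.3515

Derivation:
Put-call parity: C - P = S_0 * exp(-qT) - K * exp(-rT).
S_0 * exp(-qT) = 104.7900 * 1.00000000 = 104.79000000
K * exp(-rT) = 97.7400 * 0.99975003 = 97.71556805
C = P + S*exp(-qT) - K*exp(-rT)
C = 8.2771 + 104.79000000 - 97.71556805 = 15.3515


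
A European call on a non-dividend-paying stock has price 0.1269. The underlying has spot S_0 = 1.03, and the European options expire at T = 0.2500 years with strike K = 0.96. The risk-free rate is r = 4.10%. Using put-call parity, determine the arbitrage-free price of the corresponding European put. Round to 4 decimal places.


Answer: Put price = 0.0471

Derivation:
Put-call parity: C - P = S_0 * exp(-qT) - K * exp(-rT).
S_0 * exp(-qT) = 1.0300 * 1.00000000 = 1.03000000
K * exp(-rT) = 0.9600 * 0.98980235 = 0.95021026
P = C - S*exp(-qT) + K*exp(-rT)
P = 0.1269 - 1.03000000 + 0.95021026 = 0.0471


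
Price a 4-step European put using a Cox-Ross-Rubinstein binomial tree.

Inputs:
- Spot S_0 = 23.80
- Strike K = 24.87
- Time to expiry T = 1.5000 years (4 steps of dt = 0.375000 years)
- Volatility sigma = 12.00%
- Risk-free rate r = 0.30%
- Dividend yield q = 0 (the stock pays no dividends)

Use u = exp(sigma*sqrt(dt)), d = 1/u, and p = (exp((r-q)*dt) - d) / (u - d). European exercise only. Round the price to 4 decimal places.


Answer: Price = V(0,0) = 2.0040

Derivation:
dt = T/N = 0.375000
u = exp(sigma*sqrt(dt)) = 1.076252; d = 1/u = 0.929150
p = (exp((r-q)*dt) - d) / (u - d) = 0.489289
Discount per step: exp(-r*dt) = 0.998876
Stock lattice S(k, i) with i counting down-moves:
  k=0: S(0,0) = 23.8000
  k=1: S(1,0) = 25.6148; S(1,1) = 22.1138
  k=2: S(2,0) = 27.5680; S(2,1) = 23.8000; S(2,2) = 20.5470
  k=3: S(3,0) = 29.6701; S(3,1) = 25.6148; S(3,2) = 22.1138; S(3,3) = 19.0913
  k=4: S(4,0) = 31.9325; S(4,1) = 27.5680; S(4,2) = 23.8000; S(4,3) = 20.5470; S(4,4) = 17.7387
Terminal payoffs V(N, i) = max(K - S_T, 0):
  V(4,0) = 0.000000; V(4,1) = 0.000000; V(4,2) = 1.070000; V(4,3) = 4.322974; V(4,4) = 7.131333
Backward induction: V(k, i) = exp(-r*dt) * [p * V(k+1, i) + (1-p) * V(k+1, i+1)].
  V(3,0) = exp(-r*dt) * [p*0.000000 + (1-p)*0.000000] = 0.000000
  V(3,1) = exp(-r*dt) * [p*0.000000 + (1-p)*1.070000] = 0.545846
  V(3,2) = exp(-r*dt) * [p*1.070000 + (1-p)*4.322974] = 2.728258
  V(3,3) = exp(-r*dt) * [p*4.322974 + (1-p)*7.131333] = 5.750760
  V(2,0) = exp(-r*dt) * [p*0.000000 + (1-p)*0.545846] = 0.278456
  V(2,1) = exp(-r*dt) * [p*0.545846 + (1-p)*2.728258] = 1.658561
  V(2,2) = exp(-r*dt) * [p*2.728258 + (1-p)*5.750760] = 4.267080
  V(1,0) = exp(-r*dt) * [p*0.278456 + (1-p)*1.658561] = 0.982185
  V(1,1) = exp(-r*dt) * [p*1.658561 + (1-p)*4.267080] = 2.987397
  V(0,0) = exp(-r*dt) * [p*0.982185 + (1-p)*2.987397] = 2.004013


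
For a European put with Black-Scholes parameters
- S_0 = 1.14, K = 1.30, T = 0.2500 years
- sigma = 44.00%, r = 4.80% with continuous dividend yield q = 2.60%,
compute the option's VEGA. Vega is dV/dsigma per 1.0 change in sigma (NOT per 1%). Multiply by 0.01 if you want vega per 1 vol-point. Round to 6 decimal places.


Answer: Vega = 0.203056

Derivation:
d1 = -0.4619818276; d2 = -0.6819818276
phi(d1) = 0.3585625570; exp(-qT) = 0.9935210793; exp(-rT) = 0.9880717129
Vega = S * exp(-qT) * phi(d1) * sqrt(T) = 1.1400 * 0.9935210793 * 0.3585625570 * 0.5000000000 = 0.203056


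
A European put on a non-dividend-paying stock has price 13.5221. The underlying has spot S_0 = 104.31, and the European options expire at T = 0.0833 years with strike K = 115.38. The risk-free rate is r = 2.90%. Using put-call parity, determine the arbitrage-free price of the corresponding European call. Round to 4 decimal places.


Answer: Call price = 2.7305

Derivation:
Put-call parity: C - P = S_0 * exp(-qT) - K * exp(-rT).
S_0 * exp(-qT) = 104.3100 * 1.00000000 = 104.31000000
K * exp(-rT) = 115.3800 * 0.99758722 = 115.10161292
C = P + S*exp(-qT) - K*exp(-rT)
C = 13.5221 + 104.31000000 - 115.10161292 = 2.7305


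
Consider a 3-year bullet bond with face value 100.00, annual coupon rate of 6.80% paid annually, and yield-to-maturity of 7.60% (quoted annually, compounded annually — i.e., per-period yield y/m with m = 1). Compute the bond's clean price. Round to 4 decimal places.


Answer: Price = 97.9234

Derivation:
Coupon per period c = face * coupon_rate / m = 6.800000
Periods per year m = 1; per-period yield y/m = 0.076000
Number of cashflows N = 3
Cashflows (t years, CF_t, discount factor 1/(1+y/m)^(m*t), PV):
  t = 1.0000: CF_t = 6.800000, DF = 0.929368, PV = 6.319703
  t = 2.0000: CF_t = 6.800000, DF = 0.863725, PV = 5.873330
  t = 3.0000: CF_t = 106.800000, DF = 0.802718, PV = 85.730319
Price P = sum_t PV_t = 97.923351


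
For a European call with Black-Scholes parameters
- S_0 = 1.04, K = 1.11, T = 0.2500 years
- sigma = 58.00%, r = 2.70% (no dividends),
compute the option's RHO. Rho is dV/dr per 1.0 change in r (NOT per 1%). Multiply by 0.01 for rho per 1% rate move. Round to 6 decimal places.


Answer: Rho = 0.100480

Derivation:
d1 = -0.0563424213; d2 = -0.3463424213
phi(d1) = 0.3983095678; exp(-qT) = 1.0000000000; exp(-rT) = 0.9932727301
N(d2) = 0.3645426957
Rho = K*T*exp(-rT)*N(d2) = 1.1100 * 0.2500 * 0.9932727301 * 0.3645426957 = 0.100480


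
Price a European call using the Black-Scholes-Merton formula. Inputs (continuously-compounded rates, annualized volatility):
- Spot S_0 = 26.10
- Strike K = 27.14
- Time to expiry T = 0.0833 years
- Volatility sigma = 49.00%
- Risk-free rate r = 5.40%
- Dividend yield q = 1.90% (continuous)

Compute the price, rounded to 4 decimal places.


d1 = (ln(S/K) + (r - q + 0.5*sigma^2) * T) / (sigma * sqrt(T)) = -0.18496117
d2 = d1 - sigma * sqrt(T) = -0.32638369
exp(-rT) = 0.99551190; exp(-qT) = 0.99841855
C = S_0 * exp(-qT) * N(d1) - K * exp(-rT) * N(d2)
N(d1) = 0.42662975; N(d2) = 0.37206704
C = 26.1000 * 0.99841855 * 0.42662975 - 27.1400 * 0.99551190 * 0.37206704 = 1.0648

Answer: Price = 1.0648


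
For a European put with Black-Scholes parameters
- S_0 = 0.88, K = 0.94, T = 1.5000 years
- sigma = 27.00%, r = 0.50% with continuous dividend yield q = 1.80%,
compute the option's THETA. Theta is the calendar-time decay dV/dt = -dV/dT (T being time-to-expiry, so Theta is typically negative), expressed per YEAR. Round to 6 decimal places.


Answer: Theta = -0.042686

Derivation:
d1 = -0.0930895850; d2 = -0.4237707003
phi(d1) = 0.3972174685; exp(-qT) = 0.9733612415; exp(-rT) = 0.9925280548
Theta = -S*exp(-qT)*phi(d1)*sigma/(2*sqrt(T)) + r*K*exp(-rT)*N(-d2) - q*S*exp(-qT)*N(-d1)
N(-d1) = 0.5370838043; N(-d2) = 0.6641334759; sqrt(T) = 1.2247448714
Term 1 = -0.8800 * 0.9733612415 * 0.3972174685 * 0.2700 / (2 * 1.2247448714) = -0.0375036208
Term 2 = 0.0050 * 0.9400 * 0.9925280548 * 0.6641334759 = 0.0030981042
Term 3 = -0.0180 * 0.8800 * 0.9733612415 * 0.5370838043 = -0.0082807807
Theta = -0.0375036208 + (0.0030981042) + (-0.0082807807) = -0.042686


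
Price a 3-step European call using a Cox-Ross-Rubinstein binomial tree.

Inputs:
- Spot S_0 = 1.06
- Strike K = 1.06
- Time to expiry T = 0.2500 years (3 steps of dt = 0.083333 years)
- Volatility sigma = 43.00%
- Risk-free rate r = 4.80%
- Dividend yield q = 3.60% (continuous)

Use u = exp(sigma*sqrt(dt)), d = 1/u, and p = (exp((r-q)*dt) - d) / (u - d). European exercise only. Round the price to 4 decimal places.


Answer: Price = V(0,0) = 0.0990

Derivation:
dt = T/N = 0.083333
u = exp(sigma*sqrt(dt)) = 1.132163; d = 1/u = 0.883265
p = (exp((r-q)*dt) - d) / (u - d) = 0.473027
Discount per step: exp(-r*dt) = 0.996008
Stock lattice S(k, i) with i counting down-moves:
  k=0: S(0,0) = 1.0600
  k=1: S(1,0) = 1.2001; S(1,1) = 0.9363
  k=2: S(2,0) = 1.3587; S(2,1) = 1.0600; S(2,2) = 0.8270
  k=3: S(3,0) = 1.5383; S(3,1) = 1.2001; S(3,2) = 0.9363; S(3,3) = 0.7304
Terminal payoffs V(N, i) = max(S_T - K, 0):
  V(3,0) = 0.478272; V(3,1) = 0.140093; V(3,2) = 0.000000; V(3,3) = 0.000000
Backward induction: V(k, i) = exp(-r*dt) * [p * V(k+1, i) + (1-p) * V(k+1, i+1)].
  V(2,0) = exp(-r*dt) * [p*0.478272 + (1-p)*0.140093] = 0.298863
  V(2,1) = exp(-r*dt) * [p*0.140093 + (1-p)*0.000000] = 0.066003
  V(2,2) = exp(-r*dt) * [p*0.000000 + (1-p)*0.000000] = 0.000000
  V(1,0) = exp(-r*dt) * [p*0.298863 + (1-p)*0.066003] = 0.175449
  V(1,1) = exp(-r*dt) * [p*0.066003 + (1-p)*0.000000] = 0.031097
  V(0,0) = exp(-r*dt) * [p*0.175449 + (1-p)*0.031097] = 0.098983


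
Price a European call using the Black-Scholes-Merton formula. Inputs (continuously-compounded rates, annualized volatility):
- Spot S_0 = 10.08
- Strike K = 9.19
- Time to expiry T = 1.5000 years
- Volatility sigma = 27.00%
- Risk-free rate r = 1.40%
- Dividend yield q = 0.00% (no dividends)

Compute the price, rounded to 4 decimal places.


Answer: Price = 1.8655

Derivation:
d1 = (ln(S/K) + (r - q + 0.5*sigma^2) * T) / (sigma * sqrt(T)) = 0.50838200
d2 = d1 - sigma * sqrt(T) = 0.17770088
exp(-rT) = 0.97921896; exp(-qT) = 1.00000000
C = S_0 * exp(-qT) * N(d1) - K * exp(-rT) * N(d2)
N(d1) = 0.69440726; N(d2) = 0.57052105
C = 10.0800 * 1.00000000 * 0.69440726 - 9.1900 * 0.97921896 * 0.57052105 = 1.8655


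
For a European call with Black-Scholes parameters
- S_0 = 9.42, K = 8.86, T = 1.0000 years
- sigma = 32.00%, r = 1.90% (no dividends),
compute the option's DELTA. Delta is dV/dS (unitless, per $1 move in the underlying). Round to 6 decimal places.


Answer: Delta = 0.659427

Derivation:
d1 = 0.4109010124; d2 = 0.0909010124
phi(d1) = 0.3666460440; exp(-qT) = 1.0000000000; exp(-rT) = 0.9811793622
N(d1) = 0.6594274400
Delta = exp(-qT) * N(d1) = 1.0000000000 * 0.6594274400 = 0.659427


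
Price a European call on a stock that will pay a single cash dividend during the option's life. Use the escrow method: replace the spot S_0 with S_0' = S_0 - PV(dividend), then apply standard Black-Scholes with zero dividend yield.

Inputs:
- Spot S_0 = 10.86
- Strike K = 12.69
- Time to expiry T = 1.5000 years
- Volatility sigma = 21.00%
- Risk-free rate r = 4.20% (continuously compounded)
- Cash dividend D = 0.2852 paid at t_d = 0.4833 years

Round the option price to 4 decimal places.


Answer: Price = 0.6034

Derivation:
PV(D) = D * exp(-r * t_d) = 0.2852 * 0.97990603 = 0.27946920
S_0' = S_0 - PV(D) = 10.8600 - 0.27946920 = 10.58053080
d1 = (ln(S_0'/K) + (r + sigma^2/2)*T) / (sigma*sqrt(T)) = -0.33330046
d2 = d1 - sigma*sqrt(T) = -0.59049688
exp(-rT) = 0.93894347
N(d1) = 0.36945375; N(d2) = 0.27742879
C = S_0' * N(d1) - K * exp(-rT) * N(d2) = 10.58053080 * 0.36945375 - 12.6900 * 0.93894347 * 0.27742879 = 0.6034


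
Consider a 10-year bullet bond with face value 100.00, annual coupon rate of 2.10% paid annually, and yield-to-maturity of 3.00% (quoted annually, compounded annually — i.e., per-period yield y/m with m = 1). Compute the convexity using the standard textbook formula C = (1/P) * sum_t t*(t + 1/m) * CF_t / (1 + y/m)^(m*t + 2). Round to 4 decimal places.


Answer: Convexity = 91.0845

Derivation:
Coupon per period c = face * coupon_rate / m = 2.100000
Periods per year m = 1; per-period yield y/m = 0.030000
Number of cashflows N = 10
Cashflows (t years, CF_t, discount factor 1/(1+y/m)^(m*t), PV):
  t = 1.0000: CF_t = 2.100000, DF = 0.970874, PV = 2.038835
  t = 2.0000: CF_t = 2.100000, DF = 0.942596, PV = 1.979451
  t = 3.0000: CF_t = 2.100000, DF = 0.915142, PV = 1.921797
  t = 4.0000: CF_t = 2.100000, DF = 0.888487, PV = 1.865823
  t = 5.0000: CF_t = 2.100000, DF = 0.862609, PV = 1.811478
  t = 6.0000: CF_t = 2.100000, DF = 0.837484, PV = 1.758717
  t = 7.0000: CF_t = 2.100000, DF = 0.813092, PV = 1.707492
  t = 8.0000: CF_t = 2.100000, DF = 0.789409, PV = 1.657759
  t = 9.0000: CF_t = 2.100000, DF = 0.766417, PV = 1.609475
  t = 10.0000: CF_t = 102.100000, DF = 0.744094, PV = 75.971989
Price P = sum_t PV_t = 92.322817
Convexity numerator sum_t t*(t + 1/m) * CF_t / (1+y/m)^(m*t + 2):
  t = 1.0000: term = 3.843595
  t = 2.0000: term = 11.194937
  t = 3.0000: term = 21.737741
  t = 4.0000: term = 35.174339
  t = 5.0000: term = 51.224765
  t = 6.0000: term = 69.625894
  t = 7.0000: term = 90.130608
  t = 8.0000: term = 112.507000
  t = 9.0000: term = 136.537621
  t = 10.0000: term = 7877.197434
Convexity = (1/P) * sum = 8409.173935 / 92.322817 = 91.084460


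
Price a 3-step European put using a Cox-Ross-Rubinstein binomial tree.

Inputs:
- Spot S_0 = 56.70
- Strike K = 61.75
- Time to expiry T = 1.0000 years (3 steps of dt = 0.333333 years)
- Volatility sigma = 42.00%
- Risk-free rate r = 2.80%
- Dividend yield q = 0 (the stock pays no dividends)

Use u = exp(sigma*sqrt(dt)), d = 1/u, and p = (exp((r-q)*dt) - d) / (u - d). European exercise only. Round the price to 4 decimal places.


dt = T/N = 0.333333
u = exp(sigma*sqrt(dt)) = 1.274415; d = 1/u = 0.784674
p = (exp((r-q)*dt) - d) / (u - d) = 0.458820
Discount per step: exp(-r*dt) = 0.990710
Stock lattice S(k, i) with i counting down-moves:
  k=0: S(0,0) = 56.7000
  k=1: S(1,0) = 72.2593; S(1,1) = 44.4910
  k=2: S(2,0) = 92.0883; S(2,1) = 56.7000; S(2,2) = 34.9109
  k=3: S(3,0) = 117.3588; S(3,1) = 72.2593; S(3,2) = 44.4910; S(3,3) = 27.3937
Terminal payoffs V(N, i) = max(K - S_T, 0):
  V(3,0) = 0.000000; V(3,1) = 0.000000; V(3,2) = 17.258992; V(3,3) = 34.356305
Backward induction: V(k, i) = exp(-r*dt) * [p * V(k+1, i) + (1-p) * V(k+1, i+1)].
  V(2,0) = exp(-r*dt) * [p*0.000000 + (1-p)*0.000000] = 0.000000
  V(2,1) = exp(-r*dt) * [p*0.000000 + (1-p)*17.258992] = 9.253444
  V(2,2) = exp(-r*dt) * [p*17.258992 + (1-p)*34.356305] = 26.265417
  V(1,0) = exp(-r*dt) * [p*0.000000 + (1-p)*9.253444] = 4.961253
  V(1,1) = exp(-r*dt) * [p*9.253444 + (1-p)*26.265417] = 18.288485
  V(0,0) = exp(-r*dt) * [p*4.961253 + (1-p)*18.288485] = 12.060586

Answer: Price = V(0,0) = 12.0606


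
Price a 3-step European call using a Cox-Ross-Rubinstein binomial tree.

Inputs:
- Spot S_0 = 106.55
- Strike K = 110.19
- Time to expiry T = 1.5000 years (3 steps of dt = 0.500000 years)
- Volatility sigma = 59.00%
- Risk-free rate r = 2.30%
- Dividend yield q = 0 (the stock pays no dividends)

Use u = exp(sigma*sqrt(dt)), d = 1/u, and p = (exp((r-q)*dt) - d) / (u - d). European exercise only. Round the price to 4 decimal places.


Answer: Price = V(0,0) = 32.3889

Derivation:
dt = T/N = 0.500000
u = exp(sigma*sqrt(dt)) = 1.517695; d = 1/u = 0.658894
p = (exp((r-q)*dt) - d) / (u - d) = 0.410657
Discount per step: exp(-r*dt) = 0.988566
Stock lattice S(k, i) with i counting down-moves:
  k=0: S(0,0) = 106.5500
  k=1: S(1,0) = 161.7104; S(1,1) = 70.2051
  k=2: S(2,0) = 245.4272; S(2,1) = 106.5500; S(2,2) = 46.2577
  k=3: S(3,0) = 372.4837; S(3,1) = 161.7104; S(3,2) = 70.2051; S(3,3) = 30.4789
Terminal payoffs V(N, i) = max(S_T - K, 0):
  V(3,0) = 262.293731; V(3,1) = 51.520445; V(3,2) = 0.000000; V(3,3) = 0.000000
Backward induction: V(k, i) = exp(-r*dt) * [p * V(k+1, i) + (1-p) * V(k+1, i+1)].
  V(2,0) = exp(-r*dt) * [p*262.293731 + (1-p)*51.520445] = 136.497125
  V(2,1) = exp(-r*dt) * [p*51.520445 + (1-p)*0.000000] = 20.915301
  V(2,2) = exp(-r*dt) * [p*0.000000 + (1-p)*0.000000] = 0.000000
  V(1,0) = exp(-r*dt) * [p*136.497125 + (1-p)*20.915301] = 67.597886
  V(1,1) = exp(-r*dt) * [p*20.915301 + (1-p)*0.000000] = 8.490800
  V(0,0) = exp(-r*dt) * [p*67.597886 + (1-p)*8.490800] = 32.388898


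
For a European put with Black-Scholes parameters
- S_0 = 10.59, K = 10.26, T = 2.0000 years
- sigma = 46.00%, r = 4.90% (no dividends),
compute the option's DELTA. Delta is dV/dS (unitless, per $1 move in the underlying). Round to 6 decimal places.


Answer: Delta = -0.299939

Derivation:
d1 = 0.5245768805; d2 = -0.1259613582
phi(d1) = 0.3476604531; exp(-qT) = 1.0000000000; exp(-rT) = 0.9066489038
N(-d1) = 0.2999386811
Delta = -exp(-qT) * N(-d1) = -1.0000000000 * 0.2999386811 = -0.299939


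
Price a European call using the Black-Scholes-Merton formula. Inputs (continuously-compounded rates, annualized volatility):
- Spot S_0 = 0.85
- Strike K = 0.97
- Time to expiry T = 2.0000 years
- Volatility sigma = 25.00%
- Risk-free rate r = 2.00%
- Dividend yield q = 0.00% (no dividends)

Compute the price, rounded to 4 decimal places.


d1 = (ln(S/K) + (r - q + 0.5*sigma^2) * T) / (sigma * sqrt(T)) = -0.08360752
d2 = d1 - sigma * sqrt(T) = -0.43716091
exp(-rT) = 0.96078944; exp(-qT) = 1.00000000
C = S_0 * exp(-qT) * N(d1) - K * exp(-rT) * N(d2)
N(d1) = 0.46668424; N(d2) = 0.33099733
C = 0.8500 * 1.00000000 * 0.46668424 - 0.9700 * 0.96078944 * 0.33099733 = 0.0882

Answer: Price = 0.0882


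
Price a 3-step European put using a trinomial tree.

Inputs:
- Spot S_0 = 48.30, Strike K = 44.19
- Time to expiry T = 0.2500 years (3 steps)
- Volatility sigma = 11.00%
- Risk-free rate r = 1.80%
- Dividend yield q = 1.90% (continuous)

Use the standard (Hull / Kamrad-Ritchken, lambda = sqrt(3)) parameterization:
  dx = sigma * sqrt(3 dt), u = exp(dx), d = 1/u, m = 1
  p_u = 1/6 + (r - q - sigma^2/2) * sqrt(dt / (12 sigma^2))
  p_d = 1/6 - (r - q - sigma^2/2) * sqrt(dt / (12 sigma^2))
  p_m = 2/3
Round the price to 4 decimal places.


dt = T/N = 0.083333; dx = sigma*sqrt(3*dt) = 0.055000
u = exp(dx) = 1.056541; d = 1/u = 0.946485
p_u = 0.161326, p_m = 0.666667, p_d = 0.172008
Discount per step: exp(-r*dt) = 0.998501
Stock lattice S(k, j) with j the centered position index:
  k=0: S(0,+0) = 48.3000
  k=1: S(1,-1) = 45.7152; S(1,+0) = 48.3000; S(1,+1) = 51.0309
  k=2: S(2,-2) = 43.2688; S(2,-1) = 45.7152; S(2,+0) = 48.3000; S(2,+1) = 51.0309; S(2,+2) = 53.9162
  k=3: S(3,-3) = 40.9533; S(3,-2) = 43.2688; S(3,-1) = 45.7152; S(3,+0) = 48.3000; S(3,+1) = 51.0309; S(3,+2) = 53.9162; S(3,+3) = 56.9647
Terminal payoffs V(N, j) = max(K - S_T, 0):
  V(3,-3) = 3.236734; V(3,-2) = 0.921211; V(3,-1) = 0.000000; V(3,+0) = 0.000000; V(3,+1) = 0.000000; V(3,+2) = 0.000000; V(3,+3) = 0.000000
Backward induction: V(k, j) = exp(-r*dt) * [p_u * V(k+1, j+1) + p_m * V(k+1, j) + p_d * V(k+1, j-1)]
  V(2,-2) = exp(-r*dt) * [p_u*0.000000 + p_m*0.921211 + p_d*3.236734] = 1.169129
  V(2,-1) = exp(-r*dt) * [p_u*0.000000 + p_m*0.000000 + p_d*0.921211] = 0.158218
  V(2,+0) = exp(-r*dt) * [p_u*0.000000 + p_m*0.000000 + p_d*0.000000] = 0.000000
  V(2,+1) = exp(-r*dt) * [p_u*0.000000 + p_m*0.000000 + p_d*0.000000] = 0.000000
  V(2,+2) = exp(-r*dt) * [p_u*0.000000 + p_m*0.000000 + p_d*0.000000] = 0.000000
  V(1,-1) = exp(-r*dt) * [p_u*0.000000 + p_m*0.158218 + p_d*1.169129] = 0.306118
  V(1,+0) = exp(-r*dt) * [p_u*0.000000 + p_m*0.000000 + p_d*0.158218] = 0.027174
  V(1,+1) = exp(-r*dt) * [p_u*0.000000 + p_m*0.000000 + p_d*0.000000] = 0.000000
  V(0,+0) = exp(-r*dt) * [p_u*0.000000 + p_m*0.027174 + p_d*0.306118] = 0.070664

Answer: Price = V(0,0) = 0.0707


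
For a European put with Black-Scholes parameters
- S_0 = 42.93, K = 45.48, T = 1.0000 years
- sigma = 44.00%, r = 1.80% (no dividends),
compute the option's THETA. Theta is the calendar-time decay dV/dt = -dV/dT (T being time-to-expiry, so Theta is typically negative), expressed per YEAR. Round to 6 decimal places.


Answer: Theta = -3.236303

Derivation:
d1 = 0.1297686667; d2 = -0.3102313333
phi(d1) = 0.3955973070; exp(-qT) = 1.0000000000; exp(-rT) = 0.9821610324
Theta = -S*exp(-qT)*phi(d1)*sigma/(2*sqrt(T)) + r*K*exp(-rT)*N(-d2) - q*S*exp(-qT)*N(-d1)
N(-d1) = 0.4483747268; N(-d2) = 0.6218074777; sqrt(T) = 1.0000000000
Term 1 = -42.9300 * 1.0000000000 * 0.3955973070 * 0.4400 / (2 * 1.0000000000) = -3.7362583257
Term 2 = 0.0180 * 45.4800 * 0.9821610324 * 0.6218074777 = 0.4999557884
Term 3 = 0 (no dividend yield, q = 0)
Theta = -3.7362583257 + (0.4999557884) + (0.0000000000) = -3.236303


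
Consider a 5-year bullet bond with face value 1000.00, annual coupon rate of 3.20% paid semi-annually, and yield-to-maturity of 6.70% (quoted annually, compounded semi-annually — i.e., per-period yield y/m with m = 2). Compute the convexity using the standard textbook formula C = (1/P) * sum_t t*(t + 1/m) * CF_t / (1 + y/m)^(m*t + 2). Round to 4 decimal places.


Answer: Convexity = 23.2003

Derivation:
Coupon per period c = face * coupon_rate / m = 16.000000
Periods per year m = 2; per-period yield y/m = 0.033500
Number of cashflows N = 10
Cashflows (t years, CF_t, discount factor 1/(1+y/m)^(m*t), PV):
  t = 0.5000: CF_t = 16.000000, DF = 0.967586, PV = 15.481374
  t = 1.0000: CF_t = 16.000000, DF = 0.936222, PV = 14.979559
  t = 1.5000: CF_t = 16.000000, DF = 0.905876, PV = 14.494009
  t = 2.0000: CF_t = 16.000000, DF = 0.876512, PV = 14.024199
  t = 2.5000: CF_t = 16.000000, DF = 0.848101, PV = 13.569617
  t = 3.0000: CF_t = 16.000000, DF = 0.820611, PV = 13.129769
  t = 3.5000: CF_t = 16.000000, DF = 0.794011, PV = 12.704179
  t = 4.0000: CF_t = 16.000000, DF = 0.768274, PV = 12.292384
  t = 4.5000: CF_t = 16.000000, DF = 0.743371, PV = 11.893938
  t = 5.0000: CF_t = 1016.000000, DF = 0.719275, PV = 730.783778
Price P = sum_t PV_t = 853.352806
Convexity numerator sum_t t*(t + 1/m) * CF_t / (1+y/m)^(m*t + 2):
  t = 0.5000: term = 7.247005
  t = 1.0000: term = 21.036298
  t = 1.5000: term = 40.708850
  t = 2.0000: term = 65.648847
  t = 2.5000: term = 95.281345
  t = 3.0000: term = 129.070037
  t = 3.5000: term = 166.515126
  t = 4.0000: term = 207.151307
  t = 4.5000: term = 250.545848
  t = 5.0000: term = 18814.844365
Convexity = (1/P) * sum = 19798.049027 / 853.352806 = 23.200309


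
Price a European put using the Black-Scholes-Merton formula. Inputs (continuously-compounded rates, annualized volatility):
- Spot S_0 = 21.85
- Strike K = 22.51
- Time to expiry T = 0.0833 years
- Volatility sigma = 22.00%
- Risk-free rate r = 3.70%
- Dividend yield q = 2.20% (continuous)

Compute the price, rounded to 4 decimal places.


d1 = (ln(S/K) + (r - q + 0.5*sigma^2) * T) / (sigma * sqrt(T)) = -0.41724590
d2 = d1 - sigma * sqrt(T) = -0.48074173
exp(-rT) = 0.99692264; exp(-qT) = 0.99816908
P = K * exp(-rT) * N(-d2) - S_0 * exp(-qT) * N(-d1)
N(-d1) = 0.66175072; N(-d2) = 0.68464996
P = 22.5100 * 0.99692264 * 0.68464996 - 21.8500 * 0.99816908 * 0.66175072 = 0.9313

Answer: Price = 0.9313


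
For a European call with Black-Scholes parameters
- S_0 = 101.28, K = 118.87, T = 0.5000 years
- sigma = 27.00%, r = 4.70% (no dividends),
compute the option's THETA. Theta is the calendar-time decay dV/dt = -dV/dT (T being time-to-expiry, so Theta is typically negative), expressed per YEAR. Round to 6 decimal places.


Answer: Theta = -7.502770

Derivation:
d1 = -0.6202452635; d2 = -0.8111640944
phi(d1) = 0.3291338978; exp(-qT) = 1.0000000000; exp(-rT) = 0.9767739747
Theta = -S*exp(-qT)*phi(d1)*sigma/(2*sqrt(T)) - r*K*exp(-rT)*N(d2) + q*S*exp(-qT)*N(d1)
N(d1) = 0.2675481628; N(d2) = 0.2086357211; sqrt(T) = 0.7071067812
Term 1 = -101.2800 * 1.0000000000 * 0.3291338978 * 0.2700 / (2 * 0.7071067812) = -6.3642183578
Term 2 = -0.0470 * 118.8700 * 0.9767739747 * 0.2086357211 = -1.1385519922
Term 3 = 0 (no dividend yield, q = 0)
Theta = -6.3642183578 + (-1.1385519922) + (0.0000000000) = -7.502770


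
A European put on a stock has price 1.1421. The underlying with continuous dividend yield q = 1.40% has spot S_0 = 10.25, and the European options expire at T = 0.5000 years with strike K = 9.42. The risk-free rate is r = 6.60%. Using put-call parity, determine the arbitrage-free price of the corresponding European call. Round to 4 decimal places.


Answer: Call price = 2.2064

Derivation:
Put-call parity: C - P = S_0 * exp(-qT) - K * exp(-rT).
S_0 * exp(-qT) = 10.2500 * 0.99302444 = 10.17850054
K * exp(-rT) = 9.4200 * 0.96753856 = 9.11421323
C = P + S*exp(-qT) - K*exp(-rT)
C = 1.1421 + 10.17850054 - 9.11421323 = 2.2064


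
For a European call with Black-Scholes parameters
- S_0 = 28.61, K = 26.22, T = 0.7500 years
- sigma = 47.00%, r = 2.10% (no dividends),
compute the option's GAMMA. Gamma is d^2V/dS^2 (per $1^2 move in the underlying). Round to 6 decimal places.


d1 = 0.4565276347; d2 = 0.0494956950
phi(d1) = 0.3594618332; exp(-qT) = 1.0000000000; exp(-rT) = 0.9843733826
Gamma = exp(-qT) * phi(d1) / (S * sigma * sqrt(T)) = 1.0000000000 * 0.3594618332 / (28.6100 * 0.4700 * 0.8660254038) = 0.030868

Answer: Gamma = 0.030868


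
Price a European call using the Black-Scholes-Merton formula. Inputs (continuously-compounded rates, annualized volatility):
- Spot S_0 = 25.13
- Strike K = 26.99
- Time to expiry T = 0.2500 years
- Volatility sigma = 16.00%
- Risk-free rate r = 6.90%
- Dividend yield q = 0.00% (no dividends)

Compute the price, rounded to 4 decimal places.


d1 = (ln(S/K) + (r - q + 0.5*sigma^2) * T) / (sigma * sqrt(T)) = -0.63692594
d2 = d1 - sigma * sqrt(T) = -0.71692594
exp(-rT) = 0.98289793; exp(-qT) = 1.00000000
C = S_0 * exp(-qT) * N(d1) - K * exp(-rT) * N(d2)
N(d1) = 0.26208654; N(d2) = 0.23670990
C = 25.1300 * 1.00000000 * 0.26208654 - 26.9900 * 0.98289793 * 0.23670990 = 0.3067

Answer: Price = 0.3067


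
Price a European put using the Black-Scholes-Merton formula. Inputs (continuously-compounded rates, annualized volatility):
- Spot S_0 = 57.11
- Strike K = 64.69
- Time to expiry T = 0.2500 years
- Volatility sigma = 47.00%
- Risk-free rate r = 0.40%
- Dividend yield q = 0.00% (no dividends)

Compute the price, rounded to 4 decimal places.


Answer: Price = 10.2164

Derivation:
d1 = (ln(S/K) + (r - q + 0.5*sigma^2) * T) / (sigma * sqrt(T)) = -0.40857403
d2 = d1 - sigma * sqrt(T) = -0.64357403
exp(-rT) = 0.99900050; exp(-qT) = 1.00000000
P = K * exp(-rT) * N(-d2) - S_0 * exp(-qT) * N(-d1)
N(-d1) = 0.65857385; N(-d2) = 0.74007415
P = 64.6900 * 0.99900050 * 0.74007415 - 57.1100 * 1.00000000 * 0.65857385 = 10.2164


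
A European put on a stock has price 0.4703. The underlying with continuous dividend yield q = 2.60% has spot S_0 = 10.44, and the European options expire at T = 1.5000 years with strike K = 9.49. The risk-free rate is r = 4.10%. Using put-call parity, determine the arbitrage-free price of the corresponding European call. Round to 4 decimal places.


Put-call parity: C - P = S_0 * exp(-qT) - K * exp(-rT).
S_0 * exp(-qT) = 10.4400 * 0.96175071 = 10.04067740
K * exp(-rT) = 9.4900 * 0.94035295 = 8.92394946
C = P + S*exp(-qT) - K*exp(-rT)
C = 0.4703 + 10.04067740 - 8.92394946 = 1.5870

Answer: Call price = 1.5870


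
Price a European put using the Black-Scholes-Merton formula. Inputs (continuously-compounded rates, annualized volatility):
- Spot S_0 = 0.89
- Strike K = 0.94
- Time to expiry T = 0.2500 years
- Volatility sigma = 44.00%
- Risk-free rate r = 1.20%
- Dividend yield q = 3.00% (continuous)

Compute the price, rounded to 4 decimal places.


Answer: Price = 0.1095

Derivation:
d1 = (ln(S/K) + (r - q + 0.5*sigma^2) * T) / (sigma * sqrt(T)) = -0.15890188
d2 = d1 - sigma * sqrt(T) = -0.37890188
exp(-rT) = 0.99700450; exp(-qT) = 0.99252805
P = K * exp(-rT) * N(-d2) - S_0 * exp(-qT) * N(-d1)
N(-d1) = 0.56312691; N(-d2) = 0.64761963
P = 0.9400 * 0.99700450 * 0.64761963 - 0.8900 * 0.99252805 * 0.56312691 = 0.1095


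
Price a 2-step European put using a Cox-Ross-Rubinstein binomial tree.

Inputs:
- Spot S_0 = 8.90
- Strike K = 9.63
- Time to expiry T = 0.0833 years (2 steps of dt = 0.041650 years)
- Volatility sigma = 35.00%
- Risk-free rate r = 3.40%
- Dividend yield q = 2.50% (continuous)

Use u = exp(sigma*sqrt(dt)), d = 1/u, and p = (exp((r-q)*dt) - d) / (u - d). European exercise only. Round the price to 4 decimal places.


dt = T/N = 0.041650
u = exp(sigma*sqrt(dt)) = 1.074042; d = 1/u = 0.931062
p = (exp((r-q)*dt) - d) / (u - d) = 0.484772
Discount per step: exp(-r*dt) = 0.998585
Stock lattice S(k, i) with i counting down-moves:
  k=0: S(0,0) = 8.9000
  k=1: S(1,0) = 9.5590; S(1,1) = 8.2865
  k=2: S(2,0) = 10.2667; S(2,1) = 8.9000; S(2,2) = 7.7152
Terminal payoffs V(N, i) = max(K - S_T, 0):
  V(2,0) = 0.000000; V(2,1) = 0.730000; V(2,2) = 1.914796
Backward induction: V(k, i) = exp(-r*dt) * [p * V(k+1, i) + (1-p) * V(k+1, i+1)].
  V(1,0) = exp(-r*dt) * [p*0.000000 + (1-p)*0.730000] = 0.375584
  V(1,1) = exp(-r*dt) * [p*0.730000 + (1-p)*1.914796] = 1.338543
  V(0,0) = exp(-r*dt) * [p*0.375584 + (1-p)*1.338543] = 0.870493

Answer: Price = V(0,0) = 0.8705


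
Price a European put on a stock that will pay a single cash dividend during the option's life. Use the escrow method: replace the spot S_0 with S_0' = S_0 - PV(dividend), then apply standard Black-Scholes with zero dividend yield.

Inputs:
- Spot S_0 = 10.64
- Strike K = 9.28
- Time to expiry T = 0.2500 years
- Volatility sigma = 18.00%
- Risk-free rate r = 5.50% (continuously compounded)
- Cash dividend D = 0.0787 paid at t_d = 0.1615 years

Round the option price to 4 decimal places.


PV(D) = D * exp(-r * t_d) = 0.0787 * 0.99115683 = 0.07800404
S_0' = S_0 - PV(D) = 10.6400 - 0.07800404 = 10.56199596
d1 = (ln(S_0'/K) + (r + sigma^2/2)*T) / (sigma*sqrt(T)) = 1.63556361
d2 = d1 - sigma*sqrt(T) = 1.54556361
exp(-rT) = 0.98634410
N(-d1) = 0.05096548; N(-d2) = 0.06110500
P = K * exp(-rT) * N(-d2) - S_0' * N(-d1) = 9.2800 * 0.98634410 * 0.06110500 - 10.56199596 * 0.05096548 = 0.0210

Answer: Price = 0.0210


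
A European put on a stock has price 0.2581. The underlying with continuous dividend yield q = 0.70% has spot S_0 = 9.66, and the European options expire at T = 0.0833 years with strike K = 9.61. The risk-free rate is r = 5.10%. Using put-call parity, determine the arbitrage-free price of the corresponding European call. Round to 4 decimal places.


Answer: Call price = 0.3432

Derivation:
Put-call parity: C - P = S_0 * exp(-qT) - K * exp(-rT).
S_0 * exp(-qT) = 9.6600 * 0.99941707 = 9.65436890
K * exp(-rT) = 9.6100 * 0.99576071 = 9.56926044
C = P + S*exp(-qT) - K*exp(-rT)
C = 0.2581 + 9.65436890 - 9.56926044 = 0.3432


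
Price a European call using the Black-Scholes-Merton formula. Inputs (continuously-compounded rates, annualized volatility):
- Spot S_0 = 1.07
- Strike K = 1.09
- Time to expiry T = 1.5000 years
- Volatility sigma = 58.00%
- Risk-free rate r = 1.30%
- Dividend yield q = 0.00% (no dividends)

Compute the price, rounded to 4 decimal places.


d1 = (ln(S/K) + (r - q + 0.5*sigma^2) * T) / (sigma * sqrt(T)) = 0.35655695
d2 = d1 - sigma * sqrt(T) = -0.35379507
exp(-rT) = 0.98068890; exp(-qT) = 1.00000000
C = S_0 * exp(-qT) * N(d1) - K * exp(-rT) * N(d2)
N(d1) = 0.63928824; N(d2) = 0.36174623
C = 1.0700 * 1.00000000 * 0.63928824 - 1.0900 * 0.98068890 * 0.36174623 = 0.2973

Answer: Price = 0.2973


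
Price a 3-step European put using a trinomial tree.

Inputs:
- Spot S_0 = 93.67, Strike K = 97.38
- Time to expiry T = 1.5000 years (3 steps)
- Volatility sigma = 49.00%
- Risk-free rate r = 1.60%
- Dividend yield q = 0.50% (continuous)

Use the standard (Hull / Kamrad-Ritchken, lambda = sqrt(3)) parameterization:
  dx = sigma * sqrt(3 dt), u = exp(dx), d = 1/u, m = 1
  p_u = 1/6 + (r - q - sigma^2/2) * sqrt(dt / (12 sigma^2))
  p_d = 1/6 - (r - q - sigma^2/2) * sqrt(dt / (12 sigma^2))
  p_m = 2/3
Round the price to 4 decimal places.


Answer: Price = V(0,0) = 21.7132

Derivation:
dt = T/N = 0.500000; dx = sigma*sqrt(3*dt) = 0.600125
u = exp(dx) = 1.822347; d = 1/u = 0.548743
p_u = 0.121239, p_m = 0.666667, p_d = 0.212095
Discount per step: exp(-r*dt) = 0.992032
Stock lattice S(k, j) with j the centered position index:
  k=0: S(0,+0) = 93.6700
  k=1: S(1,-1) = 51.4008; S(1,+0) = 93.6700; S(1,+1) = 170.6992
  k=2: S(2,-2) = 28.2058; S(2,-1) = 51.4008; S(2,+0) = 93.6700; S(2,+1) = 170.6992; S(2,+2) = 311.0731
  k=3: S(3,-3) = 15.4777; S(3,-2) = 28.2058; S(3,-1) = 51.4008; S(3,+0) = 93.6700; S(3,+1) = 170.6992; S(3,+2) = 311.0731; S(3,+3) = 566.8830
Terminal payoffs V(N, j) = max(K - S_T, 0):
  V(3,-3) = 81.902258; V(3,-2) = 69.174190; V(3,-1) = 45.979239; V(3,+0) = 3.710000; V(3,+1) = 0.000000; V(3,+2) = 0.000000; V(3,+3) = 0.000000
Backward induction: V(k, j) = exp(-r*dt) * [p_u * V(k+1, j+1) + p_m * V(k+1, j) + p_d * V(k+1, j-1)]
  V(2,-2) = exp(-r*dt) * [p_u*45.979239 + p_m*69.174190 + p_d*81.902258] = 68.511333
  V(2,-1) = exp(-r*dt) * [p_u*3.710000 + p_m*45.979239 + p_d*69.174190] = 45.409369
  V(2,+0) = exp(-r*dt) * [p_u*0.000000 + p_m*3.710000 + p_d*45.979239] = 12.127874
  V(2,+1) = exp(-r*dt) * [p_u*0.000000 + p_m*0.000000 + p_d*3.710000] = 0.780601
  V(2,+2) = exp(-r*dt) * [p_u*0.000000 + p_m*0.000000 + p_d*0.000000] = 0.000000
  V(1,-1) = exp(-r*dt) * [p_u*12.127874 + p_m*45.409369 + p_d*68.511333] = 45.905453
  V(1,+0) = exp(-r*dt) * [p_u*0.780601 + p_m*12.127874 + p_d*45.409369] = 17.669056
  V(1,+1) = exp(-r*dt) * [p_u*0.000000 + p_m*0.780601 + p_d*12.127874] = 3.068016
  V(0,+0) = exp(-r*dt) * [p_u*3.068016 + p_m*17.669056 + p_d*45.905453] = 21.713234


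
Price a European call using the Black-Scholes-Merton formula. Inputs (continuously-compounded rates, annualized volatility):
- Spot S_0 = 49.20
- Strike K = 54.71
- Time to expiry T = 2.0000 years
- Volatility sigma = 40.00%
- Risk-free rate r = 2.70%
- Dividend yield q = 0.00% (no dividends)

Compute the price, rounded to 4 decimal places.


d1 = (ln(S/K) + (r - q + 0.5*sigma^2) * T) / (sigma * sqrt(T)) = 0.19064857
d2 = d1 - sigma * sqrt(T) = -0.37503686
exp(-rT) = 0.94743211; exp(-qT) = 1.00000000
C = S_0 * exp(-qT) * N(d1) - K * exp(-rT) * N(d2)
N(d1) = 0.57559953; N(d2) = 0.35381653
C = 49.2000 * 1.00000000 * 0.57559953 - 54.7100 * 0.94743211 * 0.35381653 = 9.9798

Answer: Price = 9.9798


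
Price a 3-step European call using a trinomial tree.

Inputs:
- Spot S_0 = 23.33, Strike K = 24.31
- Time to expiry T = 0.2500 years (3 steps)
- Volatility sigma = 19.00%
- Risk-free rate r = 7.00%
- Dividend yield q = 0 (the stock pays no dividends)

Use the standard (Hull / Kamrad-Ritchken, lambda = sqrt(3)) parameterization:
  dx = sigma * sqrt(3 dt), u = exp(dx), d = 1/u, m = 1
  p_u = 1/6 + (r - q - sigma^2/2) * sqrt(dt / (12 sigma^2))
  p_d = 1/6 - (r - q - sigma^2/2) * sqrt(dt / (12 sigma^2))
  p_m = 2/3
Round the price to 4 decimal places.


dt = T/N = 0.083333; dx = sigma*sqrt(3*dt) = 0.095000
u = exp(dx) = 1.099659; d = 1/u = 0.909373
p_u = 0.189452, p_m = 0.666667, p_d = 0.143882
Discount per step: exp(-r*dt) = 0.994184
Stock lattice S(k, j) with j the centered position index:
  k=0: S(0,+0) = 23.3300
  k=1: S(1,-1) = 21.2157; S(1,+0) = 23.3300; S(1,+1) = 25.6550
  k=2: S(2,-2) = 19.2930; S(2,-1) = 21.2157; S(2,+0) = 23.3300; S(2,+1) = 25.6550; S(2,+2) = 28.2118
  k=3: S(3,-3) = 17.5445; S(3,-2) = 19.2930; S(3,-1) = 21.2157; S(3,+0) = 23.3300; S(3,+1) = 25.6550; S(3,+2) = 28.2118; S(3,+3) = 31.0233
Terminal payoffs V(N, j) = max(S_T - K, 0):
  V(3,-3) = 0.000000; V(3,-2) = 0.000000; V(3,-1) = 0.000000; V(3,+0) = 0.000000; V(3,+1) = 1.345041; V(3,+2) = 3.901793; V(3,+3) = 6.713348
Backward induction: V(k, j) = exp(-r*dt) * [p_u * V(k+1, j+1) + p_m * V(k+1, j) + p_d * V(k+1, j-1)]
  V(2,-2) = exp(-r*dt) * [p_u*0.000000 + p_m*0.000000 + p_d*0.000000] = 0.000000
  V(2,-1) = exp(-r*dt) * [p_u*0.000000 + p_m*0.000000 + p_d*0.000000] = 0.000000
  V(2,+0) = exp(-r*dt) * [p_u*1.345041 + p_m*0.000000 + p_d*0.000000] = 0.253338
  V(2,+1) = exp(-r*dt) * [p_u*3.901793 + p_m*1.345041 + p_d*0.000000] = 1.626381
  V(2,+2) = exp(-r*dt) * [p_u*6.713348 + p_m*3.901793 + p_d*1.345041] = 4.042925
  V(1,-1) = exp(-r*dt) * [p_u*0.253338 + p_m*0.000000 + p_d*0.000000] = 0.047716
  V(1,+0) = exp(-r*dt) * [p_u*1.626381 + p_m*0.253338 + p_d*0.000000] = 0.474238
  V(1,+1) = exp(-r*dt) * [p_u*4.042925 + p_m*1.626381 + p_d*0.253338] = 1.875670
  V(0,+0) = exp(-r*dt) * [p_u*1.875670 + p_m*0.474238 + p_d*0.047716] = 0.674428

Answer: Price = V(0,0) = 0.6744


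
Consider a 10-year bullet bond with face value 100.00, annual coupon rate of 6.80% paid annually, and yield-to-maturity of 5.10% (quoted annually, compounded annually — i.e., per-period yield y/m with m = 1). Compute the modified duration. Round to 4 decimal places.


Answer: Modified duration = 7.3562

Derivation:
Coupon per period c = face * coupon_rate / m = 6.800000
Periods per year m = 1; per-period yield y/m = 0.051000
Number of cashflows N = 10
Cashflows (t years, CF_t, discount factor 1/(1+y/m)^(m*t), PV):
  t = 1.0000: CF_t = 6.800000, DF = 0.951475, PV = 6.470029
  t = 2.0000: CF_t = 6.800000, DF = 0.905304, PV = 6.156069
  t = 3.0000: CF_t = 6.800000, DF = 0.861374, PV = 5.857344
  t = 4.0000: CF_t = 6.800000, DF = 0.819576, PV = 5.573116
  t = 5.0000: CF_t = 6.800000, DF = 0.779806, PV = 5.302679
  t = 6.0000: CF_t = 6.800000, DF = 0.741965, PV = 5.045365
  t = 7.0000: CF_t = 6.800000, DF = 0.705961, PV = 4.800538
  t = 8.0000: CF_t = 6.800000, DF = 0.671705, PV = 4.567591
  t = 9.0000: CF_t = 6.800000, DF = 0.639110, PV = 4.345947
  t = 10.0000: CF_t = 106.800000, DF = 0.608097, PV = 64.944756
Price P = sum_t PV_t = 113.063434
First compute Macaulay numerator sum_t t * PV_t:
  t * PV_t at t = 1.0000: 6.470029
  t * PV_t at t = 2.0000: 12.312138
  t * PV_t at t = 3.0000: 17.572033
  t * PV_t at t = 4.0000: 22.292462
  t * PV_t at t = 5.0000: 26.513395
  t * PV_t at t = 6.0000: 30.272192
  t * PV_t at t = 7.0000: 33.603765
  t * PV_t at t = 8.0000: 36.540726
  t * PV_t at t = 9.0000: 39.113527
  t * PV_t at t = 10.0000: 649.447564
Macaulay duration D = 874.137831 / 113.063434 = 7.731393
Modified duration = D / (1 + y/m) = 7.731393 / (1 + 0.051000) = 7.356225


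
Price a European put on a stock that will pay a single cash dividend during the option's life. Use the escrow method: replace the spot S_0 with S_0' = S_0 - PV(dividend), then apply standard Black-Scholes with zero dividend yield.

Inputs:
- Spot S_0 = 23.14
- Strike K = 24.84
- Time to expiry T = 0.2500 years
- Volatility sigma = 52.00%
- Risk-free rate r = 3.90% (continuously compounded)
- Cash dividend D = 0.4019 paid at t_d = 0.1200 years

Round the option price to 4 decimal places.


Answer: Price = 3.4880

Derivation:
PV(D) = D * exp(-r * t_d) = 0.4019 * 0.99533093 = 0.40002350
S_0' = S_0 - PV(D) = 23.1400 - 0.40002350 = 22.73997650
d1 = (ln(S_0'/K) + (r + sigma^2/2)*T) / (sigma*sqrt(T)) = -0.17223385
d2 = d1 - sigma*sqrt(T) = -0.43223385
exp(-rT) = 0.99029738
N(-d1) = 0.56837316; N(-d2) = 0.66721427
P = K * exp(-rT) * N(-d2) - S_0' * N(-d1) = 24.8400 * 0.99029738 * 0.66721427 - 22.73997650 * 0.56837316 = 3.4880


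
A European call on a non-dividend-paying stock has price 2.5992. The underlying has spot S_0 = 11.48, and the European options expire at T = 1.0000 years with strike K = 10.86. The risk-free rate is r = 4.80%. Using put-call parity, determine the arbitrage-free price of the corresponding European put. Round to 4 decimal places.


Answer: Put price = 1.4702

Derivation:
Put-call parity: C - P = S_0 * exp(-qT) - K * exp(-rT).
S_0 * exp(-qT) = 11.4800 * 1.00000000 = 11.48000000
K * exp(-rT) = 10.8600 * 0.95313379 = 10.35103293
P = C - S*exp(-qT) + K*exp(-rT)
P = 2.5992 - 11.48000000 + 10.35103293 = 1.4702


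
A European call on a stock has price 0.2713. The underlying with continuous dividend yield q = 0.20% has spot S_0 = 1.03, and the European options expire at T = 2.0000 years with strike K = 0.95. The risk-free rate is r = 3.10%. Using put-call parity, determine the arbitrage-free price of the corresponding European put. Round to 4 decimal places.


Put-call parity: C - P = S_0 * exp(-qT) - K * exp(-rT).
S_0 * exp(-qT) = 1.0300 * 0.99600799 = 1.02588823
K * exp(-rT) = 0.9500 * 0.93988289 = 0.89288874
P = C - S*exp(-qT) + K*exp(-rT)
P = 0.2713 - 1.02588823 + 0.89288874 = 0.1383

Answer: Put price = 0.1383
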